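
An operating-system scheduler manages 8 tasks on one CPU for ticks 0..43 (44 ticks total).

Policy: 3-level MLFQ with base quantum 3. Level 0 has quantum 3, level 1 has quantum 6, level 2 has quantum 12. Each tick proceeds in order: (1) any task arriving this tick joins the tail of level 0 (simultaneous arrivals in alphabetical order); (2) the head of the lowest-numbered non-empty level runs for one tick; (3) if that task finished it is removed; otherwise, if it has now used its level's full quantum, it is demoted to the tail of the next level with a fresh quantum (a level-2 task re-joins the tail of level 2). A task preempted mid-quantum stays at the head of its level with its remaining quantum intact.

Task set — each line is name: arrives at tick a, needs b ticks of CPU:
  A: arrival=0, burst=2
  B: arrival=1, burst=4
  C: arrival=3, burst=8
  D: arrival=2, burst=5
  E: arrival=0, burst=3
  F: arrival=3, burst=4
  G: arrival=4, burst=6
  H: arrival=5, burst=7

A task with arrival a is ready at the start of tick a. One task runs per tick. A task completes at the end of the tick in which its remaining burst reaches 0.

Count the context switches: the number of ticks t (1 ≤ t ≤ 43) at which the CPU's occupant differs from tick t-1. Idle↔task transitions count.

t=0: L0/L1/L2 = AE/-/- → run A
t=1: L0/L1/L2 = AEB/-/- → run A
t=2: L0/L1/L2 = EBD/-/- → run E
t=3: L0/L1/L2 = EBDCF/-/- → run E
t=4: L0/L1/L2 = EBDCFG/-/- → run E
t=5: L0/L1/L2 = BDCFGH/-/- → run B
t=6: L0/L1/L2 = BDCFGH/-/- → run B
t=7: L0/L1/L2 = BDCFGH/-/- → run B
t=8: L0/L1/L2 = DCFGH/B/- → run D
t=9: L0/L1/L2 = DCFGH/B/- → run D
t=10: L0/L1/L2 = DCFGH/B/- → run D
t=11: L0/L1/L2 = CFGH/BD/- → run C
t=12: L0/L1/L2 = CFGH/BD/- → run C
t=13: L0/L1/L2 = CFGH/BD/- → run C
t=14: L0/L1/L2 = FGH/BDC/- → run F
t=15: L0/L1/L2 = FGH/BDC/- → run F
t=16: L0/L1/L2 = FGH/BDC/- → run F
t=17: L0/L1/L2 = GH/BDCF/- → run G
t=18: L0/L1/L2 = GH/BDCF/- → run G
t=19: L0/L1/L2 = GH/BDCF/- → run G
t=20: L0/L1/L2 = H/BDCFG/- → run H
t=21: L0/L1/L2 = H/BDCFG/- → run H
t=22: L0/L1/L2 = H/BDCFG/- → run H
t=23: L0/L1/L2 = -/BDCFGH/- → run B
t=24: L0/L1/L2 = -/DCFGH/- → run D
t=25: L0/L1/L2 = -/DCFGH/- → run D
t=26: L0/L1/L2 = -/CFGH/- → run C
t=27: L0/L1/L2 = -/CFGH/- → run C
t=28: L0/L1/L2 = -/CFGH/- → run C
t=29: L0/L1/L2 = -/CFGH/- → run C
t=30: L0/L1/L2 = -/CFGH/- → run C
t=31: L0/L1/L2 = -/FGH/- → run F
t=32: L0/L1/L2 = -/GH/- → run G
t=33: L0/L1/L2 = -/GH/- → run G
t=34: L0/L1/L2 = -/GH/- → run G
t=35: L0/L1/L2 = -/H/- → run H
t=36: L0/L1/L2 = -/H/- → run H
t=37: L0/L1/L2 = -/H/- → run H
t=38: L0/L1/L2 = -/H/- → run H
t=39: (idle)
t=40: (idle)
t=41: (idle)
t=42: (idle)
t=43: (idle)

context switches = 14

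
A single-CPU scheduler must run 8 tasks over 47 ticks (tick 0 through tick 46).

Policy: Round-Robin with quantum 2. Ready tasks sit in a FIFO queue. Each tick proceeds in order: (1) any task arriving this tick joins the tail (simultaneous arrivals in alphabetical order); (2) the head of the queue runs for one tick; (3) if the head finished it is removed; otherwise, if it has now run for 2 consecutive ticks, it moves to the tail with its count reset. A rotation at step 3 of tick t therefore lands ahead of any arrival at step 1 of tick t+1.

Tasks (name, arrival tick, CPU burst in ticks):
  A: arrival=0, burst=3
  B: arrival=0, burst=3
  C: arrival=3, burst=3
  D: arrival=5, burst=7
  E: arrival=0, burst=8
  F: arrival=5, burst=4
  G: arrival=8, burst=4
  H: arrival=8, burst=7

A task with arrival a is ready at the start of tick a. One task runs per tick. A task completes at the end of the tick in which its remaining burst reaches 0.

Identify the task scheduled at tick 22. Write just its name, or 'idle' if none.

t=0: queue=[A,B,E] q_used=0 → run A
t=1: queue=[A,B,E] q_used=1 → run A
t=2: queue=[B,E,A] q_used=0 → run B
t=3: queue=[B,E,A,C] q_used=1 → run B
t=4: queue=[E,A,C,B] q_used=0 → run E
t=5: queue=[E,A,C,B,D,F] q_used=1 → run E
t=6: queue=[A,C,B,D,F,E] q_used=0 → run A
t=7: queue=[C,B,D,F,E] q_used=0 → run C
t=8: queue=[C,B,D,F,E,G,H] q_used=1 → run C
t=9: queue=[B,D,F,E,G,H,C] q_used=0 → run B
t=10: queue=[D,F,E,G,H,C] q_used=0 → run D
t=11: queue=[D,F,E,G,H,C] q_used=1 → run D
t=12: queue=[F,E,G,H,C,D] q_used=0 → run F
t=13: queue=[F,E,G,H,C,D] q_used=1 → run F
t=14: queue=[E,G,H,C,D,F] q_used=0 → run E
t=15: queue=[E,G,H,C,D,F] q_used=1 → run E
t=16: queue=[G,H,C,D,F,E] q_used=0 → run G
t=17: queue=[G,H,C,D,F,E] q_used=1 → run G
t=18: queue=[H,C,D,F,E,G] q_used=0 → run H
t=19: queue=[H,C,D,F,E,G] q_used=1 → run H
t=20: queue=[C,D,F,E,G,H] q_used=0 → run C
t=21: queue=[D,F,E,G,H] q_used=0 → run D
t=22: queue=[D,F,E,G,H] q_used=1 → run D
t=23: queue=[F,E,G,H,D] q_used=0 → run F
t=24: queue=[F,E,G,H,D] q_used=1 → run F
t=25: queue=[E,G,H,D] q_used=0 → run E
t=26: queue=[E,G,H,D] q_used=1 → run E
t=27: queue=[G,H,D,E] q_used=0 → run G
t=28: queue=[G,H,D,E] q_used=1 → run G
t=29: queue=[H,D,E] q_used=0 → run H
t=30: queue=[H,D,E] q_used=1 → run H
t=31: queue=[D,E,H] q_used=0 → run D
t=32: queue=[D,E,H] q_used=1 → run D
t=33: queue=[E,H,D] q_used=0 → run E
t=34: queue=[E,H,D] q_used=1 → run E
t=35: queue=[H,D] q_used=0 → run H
t=36: queue=[H,D] q_used=1 → run H
t=37: queue=[D,H] q_used=0 → run D
t=38: queue=[H] q_used=0 → run H
t=39: (idle)
t=40: (idle)
t=41: (idle)
t=42: (idle)
t=43: (idle)
t=44: (idle)
t=45: (idle)
t=46: (idle)

running at tick 22 = D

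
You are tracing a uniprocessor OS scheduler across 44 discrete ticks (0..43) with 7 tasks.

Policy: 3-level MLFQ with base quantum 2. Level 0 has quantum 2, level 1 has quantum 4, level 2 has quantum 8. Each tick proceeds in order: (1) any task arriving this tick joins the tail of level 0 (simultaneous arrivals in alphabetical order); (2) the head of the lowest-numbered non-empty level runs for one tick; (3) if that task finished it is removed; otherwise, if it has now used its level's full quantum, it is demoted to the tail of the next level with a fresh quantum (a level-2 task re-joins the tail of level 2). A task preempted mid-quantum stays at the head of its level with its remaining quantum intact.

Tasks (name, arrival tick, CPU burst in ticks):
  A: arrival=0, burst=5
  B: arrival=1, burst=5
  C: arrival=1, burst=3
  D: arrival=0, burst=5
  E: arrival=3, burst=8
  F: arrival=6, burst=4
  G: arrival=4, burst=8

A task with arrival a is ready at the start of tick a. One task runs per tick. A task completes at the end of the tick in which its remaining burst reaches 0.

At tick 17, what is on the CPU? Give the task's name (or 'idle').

running at tick 17 = D

t=0: L0/L1/L2 = AD/-/- → run A
t=1: L0/L1/L2 = ADBC/-/- → run A
t=2: L0/L1/L2 = DBC/A/- → run D
t=3: L0/L1/L2 = DBCE/A/- → run D
t=4: L0/L1/L2 = BCEG/AD/- → run B
t=5: L0/L1/L2 = BCEG/AD/- → run B
t=6: L0/L1/L2 = CEGF/ADB/- → run C
t=7: L0/L1/L2 = CEGF/ADB/- → run C
t=8: L0/L1/L2 = EGF/ADBC/- → run E
t=9: L0/L1/L2 = EGF/ADBC/- → run E
t=10: L0/L1/L2 = GF/ADBCE/- → run G
t=11: L0/L1/L2 = GF/ADBCE/- → run G
t=12: L0/L1/L2 = F/ADBCEG/- → run F
t=13: L0/L1/L2 = F/ADBCEG/- → run F
t=14: L0/L1/L2 = -/ADBCEGF/- → run A
t=15: L0/L1/L2 = -/ADBCEGF/- → run A
t=16: L0/L1/L2 = -/ADBCEGF/- → run A
t=17: L0/L1/L2 = -/DBCEGF/- → run D
t=18: L0/L1/L2 = -/DBCEGF/- → run D
t=19: L0/L1/L2 = -/DBCEGF/- → run D
t=20: L0/L1/L2 = -/BCEGF/- → run B
t=21: L0/L1/L2 = -/BCEGF/- → run B
t=22: L0/L1/L2 = -/BCEGF/- → run B
t=23: L0/L1/L2 = -/CEGF/- → run C
t=24: L0/L1/L2 = -/EGF/- → run E
t=25: L0/L1/L2 = -/EGF/- → run E
t=26: L0/L1/L2 = -/EGF/- → run E
t=27: L0/L1/L2 = -/EGF/- → run E
t=28: L0/L1/L2 = -/GF/E → run G
t=29: L0/L1/L2 = -/GF/E → run G
t=30: L0/L1/L2 = -/GF/E → run G
t=31: L0/L1/L2 = -/GF/E → run G
t=32: L0/L1/L2 = -/F/EG → run F
t=33: L0/L1/L2 = -/F/EG → run F
t=34: L0/L1/L2 = -/-/EG → run E
t=35: L0/L1/L2 = -/-/EG → run E
t=36: L0/L1/L2 = -/-/G → run G
t=37: L0/L1/L2 = -/-/G → run G
t=38: (idle)
t=39: (idle)
t=40: (idle)
t=41: (idle)
t=42: (idle)
t=43: (idle)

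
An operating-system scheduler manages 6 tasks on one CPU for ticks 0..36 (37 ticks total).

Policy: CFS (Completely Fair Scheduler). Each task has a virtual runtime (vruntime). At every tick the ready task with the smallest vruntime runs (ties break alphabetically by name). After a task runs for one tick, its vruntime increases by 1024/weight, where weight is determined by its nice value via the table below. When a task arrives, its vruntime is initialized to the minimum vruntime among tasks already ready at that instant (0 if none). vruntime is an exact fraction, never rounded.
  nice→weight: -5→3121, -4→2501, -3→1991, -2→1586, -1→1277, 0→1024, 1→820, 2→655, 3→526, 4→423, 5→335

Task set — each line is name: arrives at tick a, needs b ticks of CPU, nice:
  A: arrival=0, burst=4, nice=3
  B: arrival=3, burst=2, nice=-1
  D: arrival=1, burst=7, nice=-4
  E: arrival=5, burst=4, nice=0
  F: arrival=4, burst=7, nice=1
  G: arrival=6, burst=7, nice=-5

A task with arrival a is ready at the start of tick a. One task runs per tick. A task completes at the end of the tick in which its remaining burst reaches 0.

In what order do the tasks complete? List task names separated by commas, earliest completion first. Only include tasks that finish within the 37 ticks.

completion order = B, G, D, E, A, F

t=0: vr[A=0] → run A
t=1: vr[A=512/263 D=512/263] → run A
t=2: vr[A=1024/263 D=512/263] → run D
t=3: vr[A=1024/263 B=1549824/657763 D=1549824/657763] → run B
t=4: vr[A=1024/263 B=2652674560/839963351 D=1549824/657763 F=1549824/657763] → run D
t=5: vr[A=1024/263 B=2652674560/839963351 D=1819136/657763 E=1549824/657763 F=1549824/657763] → run E
t=6: vr[A=1024/263 B=2652674560/839963351 D=1819136/657763 E=2207587/657763 F=1549824/657763 G=1549824/657763] → run F
t=7: vr[A=1024/263 B=2652674560/839963351 D=1819136/657763 E=2207587/657763 F=11856128/3288815 G=1549824/657763] → run G
t=8: vr[A=1024/263 B=2652674560/839963351 D=1819136/657763 E=2207587/657763 F=11856128/3288815 G=5510550016/2052878323] → run G
t=9: vr[A=1024/263 B=2652674560/839963351 D=1819136/657763 E=2207587/657763 F=11856128/3288815 G=6184099328/2052878323] → run D
t=10: vr[A=1024/263 B=2652674560/839963351 D=2088448/657763 E=2207587/657763 F=11856128/3288815 G=6184099328/2052878323] → run G
t=11: vr[A=1024/263 B=2652674560/839963351 D=2088448/657763 E=2207587/657763 F=11856128/3288815 G=6857648640/2052878323] → run B
t=12: vr[A=1024/263 D=2088448/657763 E=2207587/657763 F=11856128/3288815 G=6857648640/2052878323] → run D
t=13: vr[A=1024/263 D=2357760/657763 E=2207587/657763 F=11856128/3288815 G=6857648640/2052878323] → run G
t=14: vr[A=1024/263 D=2357760/657763 E=2207587/657763 F=11856128/3288815 G=7531197952/2052878323] → run E
t=15: vr[A=1024/263 D=2357760/657763 E=2865350/657763 F=11856128/3288815 G=7531197952/2052878323] → run D
t=16: vr[A=1024/263 D=2627072/657763 E=2865350/657763 F=11856128/3288815 G=7531197952/2052878323] → run F
t=17: vr[A=1024/263 D=2627072/657763 E=2865350/657763 F=15963136/3288815 G=7531197952/2052878323] → run G
t=18: vr[A=1024/263 D=2627072/657763 E=2865350/657763 F=15963136/3288815 G=8204747264/2052878323] → run A
t=19: vr[A=1536/263 D=2627072/657763 E=2865350/657763 F=15963136/3288815 G=8204747264/2052878323] → run D
t=20: vr[A=1536/263 D=2896384/657763 E=2865350/657763 F=15963136/3288815 G=8204747264/2052878323] → run G
t=21: vr[A=1536/263 D=2896384/657763 E=2865350/657763 F=15963136/3288815 G=8878296576/2052878323] → run G
t=22: vr[A=1536/263 D=2896384/657763 E=2865350/657763 F=15963136/3288815] → run E
t=23: vr[A=1536/263 D=2896384/657763 E=3523113/657763 F=15963136/3288815] → run D
t=24: vr[A=1536/263 E=3523113/657763 F=15963136/3288815] → run F
t=25: vr[A=1536/263 E=3523113/657763 F=20070144/3288815] → run E
t=26: vr[A=1536/263 F=20070144/3288815] → run A
t=27: vr[F=20070144/3288815] → run F
t=28: vr[F=24177152/3288815] → run F
t=29: vr[F=5656832/657763] → run F
t=30: vr[F=32391168/3288815] → run F
t=31: (idle)
t=32: (idle)
t=33: (idle)
t=34: (idle)
t=35: (idle)
t=36: (idle)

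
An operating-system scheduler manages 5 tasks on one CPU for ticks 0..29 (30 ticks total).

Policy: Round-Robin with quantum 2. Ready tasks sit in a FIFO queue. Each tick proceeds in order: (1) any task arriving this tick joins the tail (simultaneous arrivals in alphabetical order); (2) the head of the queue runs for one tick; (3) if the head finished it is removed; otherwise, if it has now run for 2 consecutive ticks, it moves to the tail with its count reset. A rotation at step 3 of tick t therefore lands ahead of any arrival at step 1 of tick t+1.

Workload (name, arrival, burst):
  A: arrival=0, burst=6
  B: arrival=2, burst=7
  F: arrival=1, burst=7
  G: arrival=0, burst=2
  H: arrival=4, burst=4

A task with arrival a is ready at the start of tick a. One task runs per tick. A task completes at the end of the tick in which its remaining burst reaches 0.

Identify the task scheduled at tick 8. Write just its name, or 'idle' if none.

t=0: queue=[A,G] q_used=0 → run A
t=1: queue=[A,G,F] q_used=1 → run A
t=2: queue=[G,F,A,B] q_used=0 → run G
t=3: queue=[G,F,A,B] q_used=1 → run G
t=4: queue=[F,A,B,H] q_used=0 → run F
t=5: queue=[F,A,B,H] q_used=1 → run F
t=6: queue=[A,B,H,F] q_used=0 → run A
t=7: queue=[A,B,H,F] q_used=1 → run A
t=8: queue=[B,H,F,A] q_used=0 → run B
t=9: queue=[B,H,F,A] q_used=1 → run B
t=10: queue=[H,F,A,B] q_used=0 → run H
t=11: queue=[H,F,A,B] q_used=1 → run H
t=12: queue=[F,A,B,H] q_used=0 → run F
t=13: queue=[F,A,B,H] q_used=1 → run F
t=14: queue=[A,B,H,F] q_used=0 → run A
t=15: queue=[A,B,H,F] q_used=1 → run A
t=16: queue=[B,H,F] q_used=0 → run B
t=17: queue=[B,H,F] q_used=1 → run B
t=18: queue=[H,F,B] q_used=0 → run H
t=19: queue=[H,F,B] q_used=1 → run H
t=20: queue=[F,B] q_used=0 → run F
t=21: queue=[F,B] q_used=1 → run F
t=22: queue=[B,F] q_used=0 → run B
t=23: queue=[B,F] q_used=1 → run B
t=24: queue=[F,B] q_used=0 → run F
t=25: queue=[B] q_used=0 → run B
t=26: (idle)
t=27: (idle)
t=28: (idle)
t=29: (idle)

running at tick 8 = B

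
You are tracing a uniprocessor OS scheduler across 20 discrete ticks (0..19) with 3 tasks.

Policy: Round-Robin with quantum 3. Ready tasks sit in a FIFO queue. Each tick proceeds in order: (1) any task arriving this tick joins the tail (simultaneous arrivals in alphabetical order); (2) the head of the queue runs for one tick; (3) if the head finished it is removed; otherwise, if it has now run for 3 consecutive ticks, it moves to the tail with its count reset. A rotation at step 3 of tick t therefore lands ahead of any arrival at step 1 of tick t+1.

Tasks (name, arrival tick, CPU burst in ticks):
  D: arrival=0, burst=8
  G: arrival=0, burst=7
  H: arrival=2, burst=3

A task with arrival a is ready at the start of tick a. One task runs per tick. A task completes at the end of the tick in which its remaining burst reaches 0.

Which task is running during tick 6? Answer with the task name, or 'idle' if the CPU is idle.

t=0: queue=[D,G] q_used=0 → run D
t=1: queue=[D,G] q_used=1 → run D
t=2: queue=[D,G,H] q_used=2 → run D
t=3: queue=[G,H,D] q_used=0 → run G
t=4: queue=[G,H,D] q_used=1 → run G
t=5: queue=[G,H,D] q_used=2 → run G
t=6: queue=[H,D,G] q_used=0 → run H
t=7: queue=[H,D,G] q_used=1 → run H
t=8: queue=[H,D,G] q_used=2 → run H
t=9: queue=[D,G] q_used=0 → run D
t=10: queue=[D,G] q_used=1 → run D
t=11: queue=[D,G] q_used=2 → run D
t=12: queue=[G,D] q_used=0 → run G
t=13: queue=[G,D] q_used=1 → run G
t=14: queue=[G,D] q_used=2 → run G
t=15: queue=[D,G] q_used=0 → run D
t=16: queue=[D,G] q_used=1 → run D
t=17: queue=[G] q_used=0 → run G
t=18: (idle)
t=19: (idle)

running at tick 6 = H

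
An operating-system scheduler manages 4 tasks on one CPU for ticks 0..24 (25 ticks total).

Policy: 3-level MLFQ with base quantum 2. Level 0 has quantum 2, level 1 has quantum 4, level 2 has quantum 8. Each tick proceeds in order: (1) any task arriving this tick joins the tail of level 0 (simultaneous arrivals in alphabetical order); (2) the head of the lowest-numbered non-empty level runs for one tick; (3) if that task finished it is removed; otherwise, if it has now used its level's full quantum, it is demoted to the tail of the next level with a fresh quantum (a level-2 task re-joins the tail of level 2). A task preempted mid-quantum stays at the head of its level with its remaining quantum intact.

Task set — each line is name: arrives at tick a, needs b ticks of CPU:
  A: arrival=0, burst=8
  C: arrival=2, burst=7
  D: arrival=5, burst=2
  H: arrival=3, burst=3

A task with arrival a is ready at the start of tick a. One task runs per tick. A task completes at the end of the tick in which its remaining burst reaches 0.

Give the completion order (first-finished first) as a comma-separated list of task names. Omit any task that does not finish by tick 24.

completion order = D, H, A, C

t=0: L0/L1/L2 = A/-/- → run A
t=1: L0/L1/L2 = A/-/- → run A
t=2: L0/L1/L2 = C/A/- → run C
t=3: L0/L1/L2 = CH/A/- → run C
t=4: L0/L1/L2 = H/AC/- → run H
t=5: L0/L1/L2 = HD/AC/- → run H
t=6: L0/L1/L2 = D/ACH/- → run D
t=7: L0/L1/L2 = D/ACH/- → run D
t=8: L0/L1/L2 = -/ACH/- → run A
t=9: L0/L1/L2 = -/ACH/- → run A
t=10: L0/L1/L2 = -/ACH/- → run A
t=11: L0/L1/L2 = -/ACH/- → run A
t=12: L0/L1/L2 = -/CH/A → run C
t=13: L0/L1/L2 = -/CH/A → run C
t=14: L0/L1/L2 = -/CH/A → run C
t=15: L0/L1/L2 = -/CH/A → run C
t=16: L0/L1/L2 = -/H/AC → run H
t=17: L0/L1/L2 = -/-/AC → run A
t=18: L0/L1/L2 = -/-/AC → run A
t=19: L0/L1/L2 = -/-/C → run C
t=20: (idle)
t=21: (idle)
t=22: (idle)
t=23: (idle)
t=24: (idle)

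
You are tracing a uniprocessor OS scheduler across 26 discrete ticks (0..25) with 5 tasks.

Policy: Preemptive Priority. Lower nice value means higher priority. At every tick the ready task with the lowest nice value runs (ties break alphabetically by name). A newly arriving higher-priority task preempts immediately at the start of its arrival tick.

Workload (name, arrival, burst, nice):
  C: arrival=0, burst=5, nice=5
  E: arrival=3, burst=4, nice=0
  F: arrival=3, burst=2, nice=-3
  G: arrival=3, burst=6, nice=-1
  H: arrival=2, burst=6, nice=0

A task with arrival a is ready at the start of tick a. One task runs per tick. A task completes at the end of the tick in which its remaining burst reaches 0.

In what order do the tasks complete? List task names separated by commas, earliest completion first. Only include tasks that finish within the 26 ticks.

completion order = F, G, E, H, C

t=0: ready={C} → run C
t=1: ready={C} → run C
t=2: ready={C,H} → run H
t=3: ready={C,E,F,G,H} → run F
t=4: ready={C,E,F,G,H} → run F
t=5: ready={C,E,G,H} → run G
t=6: ready={C,E,G,H} → run G
t=7: ready={C,E,G,H} → run G
t=8: ready={C,E,G,H} → run G
t=9: ready={C,E,G,H} → run G
t=10: ready={C,E,G,H} → run G
t=11: ready={C,E,H} → run E
t=12: ready={C,E,H} → run E
t=13: ready={C,E,H} → run E
t=14: ready={C,E,H} → run E
t=15: ready={C,H} → run H
t=16: ready={C,H} → run H
t=17: ready={C,H} → run H
t=18: ready={C,H} → run H
t=19: ready={C,H} → run H
t=20: ready={C} → run C
t=21: ready={C} → run C
t=22: ready={C} → run C
t=23: (idle)
t=24: (idle)
t=25: (idle)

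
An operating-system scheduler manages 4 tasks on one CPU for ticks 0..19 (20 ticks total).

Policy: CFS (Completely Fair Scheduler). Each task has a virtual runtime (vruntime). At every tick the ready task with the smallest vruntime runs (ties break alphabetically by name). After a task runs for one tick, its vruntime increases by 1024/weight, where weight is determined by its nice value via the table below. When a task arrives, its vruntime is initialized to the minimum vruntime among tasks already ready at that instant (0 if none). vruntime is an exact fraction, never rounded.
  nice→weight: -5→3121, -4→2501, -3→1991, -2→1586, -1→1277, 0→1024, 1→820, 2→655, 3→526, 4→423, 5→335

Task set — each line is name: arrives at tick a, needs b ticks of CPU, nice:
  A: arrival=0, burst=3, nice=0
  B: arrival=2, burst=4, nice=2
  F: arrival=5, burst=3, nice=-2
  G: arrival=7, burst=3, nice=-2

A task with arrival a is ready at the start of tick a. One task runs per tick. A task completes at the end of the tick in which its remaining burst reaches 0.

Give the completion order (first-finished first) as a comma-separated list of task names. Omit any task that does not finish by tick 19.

completion order = A, F, B, G

t=0: vr[A=0] → run A
t=1: vr[A=1] → run A
t=2: vr[A=2 B=2] → run A
t=3: vr[B=2] → run B
t=4: vr[B=2334/655] → run B
t=5: vr[B=3358/655 F=3358/655] → run B
t=6: vr[B=4382/655 F=3358/655] → run F
t=7: vr[B=4382/655 F=2998254/519415 G=2998254/519415] → run F
t=8: vr[B=4382/655 F=3333614/519415 G=2998254/519415] → run G
t=9: vr[B=4382/655 F=3333614/519415 G=3333614/519415] → run F
t=10: vr[B=4382/655 G=3333614/519415] → run G
t=11: vr[B=4382/655 G=3668974/519415] → run B
t=12: vr[G=3668974/519415] → run G
t=13: (idle)
t=14: (idle)
t=15: (idle)
t=16: (idle)
t=17: (idle)
t=18: (idle)
t=19: (idle)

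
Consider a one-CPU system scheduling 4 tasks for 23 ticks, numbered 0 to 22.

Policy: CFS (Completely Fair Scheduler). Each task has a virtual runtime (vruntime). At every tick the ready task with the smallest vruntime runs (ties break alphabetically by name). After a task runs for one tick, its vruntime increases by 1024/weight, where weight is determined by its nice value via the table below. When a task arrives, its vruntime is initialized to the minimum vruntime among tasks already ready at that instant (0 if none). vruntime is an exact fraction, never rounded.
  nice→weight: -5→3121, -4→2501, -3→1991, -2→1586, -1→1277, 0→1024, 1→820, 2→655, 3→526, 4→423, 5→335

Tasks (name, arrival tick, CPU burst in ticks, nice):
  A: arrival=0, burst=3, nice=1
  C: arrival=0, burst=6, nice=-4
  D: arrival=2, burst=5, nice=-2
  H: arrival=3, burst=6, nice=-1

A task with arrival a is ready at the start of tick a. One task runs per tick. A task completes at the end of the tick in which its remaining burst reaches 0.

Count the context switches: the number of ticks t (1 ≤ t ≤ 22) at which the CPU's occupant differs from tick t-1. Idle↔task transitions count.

t=0: vr[A=0 C=0] → run A
t=1: vr[A=256/205 C=0] → run C
t=2: vr[A=256/205 C=1024/2501 D=1024/2501] → run C
t=3: vr[A=256/205 C=2048/2501 D=1024/2501 H=1024/2501] → run D
t=4: vr[A=256/205 C=2048/2501 D=34304/32513 H=1024/2501] → run H
t=5: vr[A=256/205 C=2048/2501 D=34304/32513 H=3868672/3193777] → run C
t=6: vr[A=256/205 C=3072/2501 D=34304/32513 H=3868672/3193777] → run D
t=7: vr[A=256/205 C=3072/2501 D=55296/32513 H=3868672/3193777] → run H
t=8: vr[A=256/205 C=3072/2501 D=55296/32513 H=6429696/3193777] → run C
t=9: vr[A=256/205 C=4096/2501 D=55296/32513 H=6429696/3193777] → run A
t=10: vr[A=512/205 C=4096/2501 D=55296/32513 H=6429696/3193777] → run C
t=11: vr[A=512/205 C=5120/2501 D=55296/32513 H=6429696/3193777] → run D
t=12: vr[A=512/205 C=5120/2501 D=76288/32513 H=6429696/3193777] → run H
t=13: vr[A=512/205 C=5120/2501 D=76288/32513 H=8990720/3193777] → run C
t=14: vr[A=512/205 D=76288/32513 H=8990720/3193777] → run D
t=15: vr[A=512/205 D=97280/32513 H=8990720/3193777] → run A
t=16: vr[D=97280/32513 H=8990720/3193777] → run H
t=17: vr[D=97280/32513 H=11551744/3193777] → run D
t=18: vr[H=11551744/3193777] → run H
t=19: vr[H=14112768/3193777] → run H
t=20: (idle)
t=21: (idle)
t=22: (idle)

context switches = 18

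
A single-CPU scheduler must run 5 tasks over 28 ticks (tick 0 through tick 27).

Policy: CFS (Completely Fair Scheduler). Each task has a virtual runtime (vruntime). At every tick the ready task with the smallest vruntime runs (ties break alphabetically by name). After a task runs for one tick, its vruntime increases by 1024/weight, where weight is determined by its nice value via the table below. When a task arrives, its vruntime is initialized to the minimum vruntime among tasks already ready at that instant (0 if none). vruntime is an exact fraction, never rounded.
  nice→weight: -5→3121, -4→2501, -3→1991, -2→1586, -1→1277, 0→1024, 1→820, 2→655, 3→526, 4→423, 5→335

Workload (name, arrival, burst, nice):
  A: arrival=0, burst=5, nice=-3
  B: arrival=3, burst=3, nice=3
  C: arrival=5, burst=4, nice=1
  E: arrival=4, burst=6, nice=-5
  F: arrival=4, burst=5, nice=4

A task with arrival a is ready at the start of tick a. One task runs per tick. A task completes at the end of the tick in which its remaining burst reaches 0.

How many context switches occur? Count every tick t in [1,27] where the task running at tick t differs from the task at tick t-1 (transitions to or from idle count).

context switches = 15

t=0: vr[A=0] → run A
t=1: vr[A=1024/1991] → run A
t=2: vr[A=2048/1991] → run A
t=3: vr[A=3072/1991 B=3072/1991] → run A
t=4: vr[A=4096/1991 B=3072/1991 E=3072/1991 F=3072/1991] → run B
t=5: vr[A=4096/1991 B=1827328/523633 C=3072/1991 E=3072/1991 F=3072/1991] → run C
t=6: vr[A=4096/1991 B=1827328/523633 C=1139456/408155 E=3072/1991 F=3072/1991] → run E
t=7: vr[A=4096/1991 B=1827328/523633 C=1139456/408155 E=11626496/6213911 F=3072/1991] → run F
t=8: vr[A=4096/1991 B=1827328/523633 C=1139456/408155 E=11626496/6213911 F=3338240/842193] → run E
t=9: vr[A=4096/1991 B=1827328/523633 C=1139456/408155 E=13665280/6213911 F=3338240/842193] → run A
t=10: vr[B=1827328/523633 C=1139456/408155 E=13665280/6213911 F=3338240/842193] → run E
t=11: vr[B=1827328/523633 C=1139456/408155 E=15704064/6213911 F=3338240/842193] → run E
t=12: vr[B=1827328/523633 C=1139456/408155 E=17742848/6213911 F=3338240/842193] → run C
t=13: vr[B=1827328/523633 C=1649152/408155 E=17742848/6213911 F=3338240/842193] → run E
t=14: vr[B=1827328/523633 C=1649152/408155 E=19781632/6213911 F=3338240/842193] → run E
t=15: vr[B=1827328/523633 C=1649152/408155 F=3338240/842193] → run B
t=16: vr[B=2846720/523633 C=1649152/408155 F=3338240/842193] → run F
t=17: vr[B=2846720/523633 C=1649152/408155 F=5377024/842193] → run C
t=18: vr[B=2846720/523633 C=2158848/408155 F=5377024/842193] → run C
t=19: vr[B=2846720/523633 F=5377024/842193] → run B
t=20: vr[F=5377024/842193] → run F
t=21: vr[F=2471936/280731] → run F
t=22: vr[F=9454592/842193] → run F
t=23: (idle)
t=24: (idle)
t=25: (idle)
t=26: (idle)
t=27: (idle)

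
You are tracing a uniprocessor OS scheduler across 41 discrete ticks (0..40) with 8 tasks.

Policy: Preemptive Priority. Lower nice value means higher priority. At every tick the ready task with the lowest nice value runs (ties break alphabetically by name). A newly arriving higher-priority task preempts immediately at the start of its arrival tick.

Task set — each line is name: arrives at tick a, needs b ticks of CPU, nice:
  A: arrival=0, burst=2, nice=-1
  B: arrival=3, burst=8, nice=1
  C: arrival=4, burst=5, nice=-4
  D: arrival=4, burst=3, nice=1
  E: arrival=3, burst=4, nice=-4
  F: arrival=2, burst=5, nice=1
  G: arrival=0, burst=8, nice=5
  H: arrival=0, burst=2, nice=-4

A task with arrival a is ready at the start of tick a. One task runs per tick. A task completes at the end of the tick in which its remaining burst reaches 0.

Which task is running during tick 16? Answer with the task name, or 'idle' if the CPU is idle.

running at tick 16 = B

t=0: ready={A,G,H} → run H
t=1: ready={A,G,H} → run H
t=2: ready={A,F,G} → run A
t=3: ready={A,B,E,F,G} → run E
t=4: ready={A,B,C,D,E,F,G} → run C
t=5: ready={A,B,C,D,E,F,G} → run C
t=6: ready={A,B,C,D,E,F,G} → run C
t=7: ready={A,B,C,D,E,F,G} → run C
t=8: ready={A,B,C,D,E,F,G} → run C
t=9: ready={A,B,D,E,F,G} → run E
t=10: ready={A,B,D,E,F,G} → run E
t=11: ready={A,B,D,E,F,G} → run E
t=12: ready={A,B,D,F,G} → run A
t=13: ready={B,D,F,G} → run B
t=14: ready={B,D,F,G} → run B
t=15: ready={B,D,F,G} → run B
t=16: ready={B,D,F,G} → run B
t=17: ready={B,D,F,G} → run B
t=18: ready={B,D,F,G} → run B
t=19: ready={B,D,F,G} → run B
t=20: ready={B,D,F,G} → run B
t=21: ready={D,F,G} → run D
t=22: ready={D,F,G} → run D
t=23: ready={D,F,G} → run D
t=24: ready={F,G} → run F
t=25: ready={F,G} → run F
t=26: ready={F,G} → run F
t=27: ready={F,G} → run F
t=28: ready={F,G} → run F
t=29: ready={G} → run G
t=30: ready={G} → run G
t=31: ready={G} → run G
t=32: ready={G} → run G
t=33: ready={G} → run G
t=34: ready={G} → run G
t=35: ready={G} → run G
t=36: ready={G} → run G
t=37: (idle)
t=38: (idle)
t=39: (idle)
t=40: (idle)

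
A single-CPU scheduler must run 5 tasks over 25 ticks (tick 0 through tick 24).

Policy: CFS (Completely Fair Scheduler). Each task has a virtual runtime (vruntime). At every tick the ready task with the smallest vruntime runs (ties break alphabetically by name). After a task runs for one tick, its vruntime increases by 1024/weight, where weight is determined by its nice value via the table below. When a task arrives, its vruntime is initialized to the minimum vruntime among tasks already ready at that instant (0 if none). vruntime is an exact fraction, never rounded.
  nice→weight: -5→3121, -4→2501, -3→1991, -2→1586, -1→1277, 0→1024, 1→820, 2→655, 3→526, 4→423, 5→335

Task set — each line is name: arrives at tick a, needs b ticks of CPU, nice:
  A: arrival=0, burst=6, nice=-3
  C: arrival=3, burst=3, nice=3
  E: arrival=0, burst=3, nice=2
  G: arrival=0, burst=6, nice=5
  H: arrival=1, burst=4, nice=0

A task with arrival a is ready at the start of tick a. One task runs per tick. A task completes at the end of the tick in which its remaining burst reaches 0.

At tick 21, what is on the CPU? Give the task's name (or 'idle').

t=0: vr[A=0 E=0 G=0] → run A
t=1: vr[A=1024/1991 E=0 G=0 H=0] → run E
t=2: vr[A=1024/1991 E=1024/655 G=0 H=0] → run G
t=3: vr[A=1024/1991 C=0 E=1024/655 G=1024/335 H=0] → run C
t=4: vr[A=1024/1991 C=512/263 E=1024/655 G=1024/335 H=0] → run H
t=5: vr[A=1024/1991 C=512/263 E=1024/655 G=1024/335 H=1] → run A
t=6: vr[A=2048/1991 C=512/263 E=1024/655 G=1024/335 H=1] → run H
t=7: vr[A=2048/1991 C=512/263 E=1024/655 G=1024/335 H=2] → run A
t=8: vr[A=3072/1991 C=512/263 E=1024/655 G=1024/335 H=2] → run A
t=9: vr[A=4096/1991 C=512/263 E=1024/655 G=1024/335 H=2] → run E
t=10: vr[A=4096/1991 C=512/263 E=2048/655 G=1024/335 H=2] → run C
t=11: vr[A=4096/1991 C=1024/263 E=2048/655 G=1024/335 H=2] → run H
t=12: vr[A=4096/1991 C=1024/263 E=2048/655 G=1024/335 H=3] → run A
t=13: vr[A=5120/1991 C=1024/263 E=2048/655 G=1024/335 H=3] → run A
t=14: vr[C=1024/263 E=2048/655 G=1024/335 H=3] → run H
t=15: vr[C=1024/263 E=2048/655 G=1024/335] → run G
t=16: vr[C=1024/263 E=2048/655 G=2048/335] → run E
t=17: vr[C=1024/263 G=2048/335] → run C
t=18: vr[G=2048/335] → run G
t=19: vr[G=3072/335] → run G
t=20: vr[G=4096/335] → run G
t=21: vr[G=1024/67] → run G
t=22: (idle)
t=23: (idle)
t=24: (idle)

running at tick 21 = G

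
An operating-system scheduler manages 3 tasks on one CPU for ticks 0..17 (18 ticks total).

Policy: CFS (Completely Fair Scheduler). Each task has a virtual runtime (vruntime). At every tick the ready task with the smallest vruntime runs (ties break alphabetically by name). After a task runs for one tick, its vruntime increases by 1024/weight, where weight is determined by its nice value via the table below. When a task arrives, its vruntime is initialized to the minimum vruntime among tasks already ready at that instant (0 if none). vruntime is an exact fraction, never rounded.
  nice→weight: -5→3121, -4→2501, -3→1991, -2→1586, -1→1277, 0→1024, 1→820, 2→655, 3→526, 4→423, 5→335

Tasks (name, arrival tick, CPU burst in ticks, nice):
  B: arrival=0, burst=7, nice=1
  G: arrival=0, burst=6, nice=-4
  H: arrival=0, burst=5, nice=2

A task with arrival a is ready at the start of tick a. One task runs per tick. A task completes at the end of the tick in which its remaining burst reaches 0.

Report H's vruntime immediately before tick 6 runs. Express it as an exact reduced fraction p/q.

t=0: vr[B=0 G=0 H=0] → run B
t=1: vr[B=256/205 G=0 H=0] → run G
t=2: vr[B=256/205 G=1024/2501 H=0] → run H
t=3: vr[B=256/205 G=1024/2501 H=1024/655] → run G
t=4: vr[B=256/205 G=2048/2501 H=1024/655] → run G
t=5: vr[B=256/205 G=3072/2501 H=1024/655] → run G
t=6: vr[B=256/205 G=4096/2501 H=1024/655] → run B
t=7: vr[B=512/205 G=4096/2501 H=1024/655] → run H
t=8: vr[B=512/205 G=4096/2501 H=2048/655] → run G
t=9: vr[B=512/205 G=5120/2501 H=2048/655] → run G
t=10: vr[B=512/205 H=2048/655] → run B
t=11: vr[B=768/205 H=2048/655] → run H
t=12: vr[B=768/205 H=3072/655] → run B
t=13: vr[B=1024/205 H=3072/655] → run H
t=14: vr[B=1024/205 H=4096/655] → run B
t=15: vr[B=256/41 H=4096/655] → run B
t=16: vr[B=1536/205 H=4096/655] → run H
t=17: vr[B=1536/205] → run B

vruntime(H, start of tick 6) = 1024/655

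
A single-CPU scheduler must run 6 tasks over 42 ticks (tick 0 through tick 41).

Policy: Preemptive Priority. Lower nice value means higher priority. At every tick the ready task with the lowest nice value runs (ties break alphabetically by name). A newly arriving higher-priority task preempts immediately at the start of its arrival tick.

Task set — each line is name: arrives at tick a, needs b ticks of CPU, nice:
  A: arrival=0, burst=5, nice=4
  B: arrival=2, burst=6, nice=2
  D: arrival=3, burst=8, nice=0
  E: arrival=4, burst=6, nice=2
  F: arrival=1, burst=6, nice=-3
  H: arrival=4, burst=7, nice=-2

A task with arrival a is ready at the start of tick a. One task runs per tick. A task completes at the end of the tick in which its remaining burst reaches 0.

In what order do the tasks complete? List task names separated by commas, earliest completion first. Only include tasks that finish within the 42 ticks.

t=0: ready={A} → run A
t=1: ready={A,F} → run F
t=2: ready={A,B,F} → run F
t=3: ready={A,B,D,F} → run F
t=4: ready={A,B,D,E,F,H} → run F
t=5: ready={A,B,D,E,F,H} → run F
t=6: ready={A,B,D,E,F,H} → run F
t=7: ready={A,B,D,E,H} → run H
t=8: ready={A,B,D,E,H} → run H
t=9: ready={A,B,D,E,H} → run H
t=10: ready={A,B,D,E,H} → run H
t=11: ready={A,B,D,E,H} → run H
t=12: ready={A,B,D,E,H} → run H
t=13: ready={A,B,D,E,H} → run H
t=14: ready={A,B,D,E} → run D
t=15: ready={A,B,D,E} → run D
t=16: ready={A,B,D,E} → run D
t=17: ready={A,B,D,E} → run D
t=18: ready={A,B,D,E} → run D
t=19: ready={A,B,D,E} → run D
t=20: ready={A,B,D,E} → run D
t=21: ready={A,B,D,E} → run D
t=22: ready={A,B,E} → run B
t=23: ready={A,B,E} → run B
t=24: ready={A,B,E} → run B
t=25: ready={A,B,E} → run B
t=26: ready={A,B,E} → run B
t=27: ready={A,B,E} → run B
t=28: ready={A,E} → run E
t=29: ready={A,E} → run E
t=30: ready={A,E} → run E
t=31: ready={A,E} → run E
t=32: ready={A,E} → run E
t=33: ready={A,E} → run E
t=34: ready={A} → run A
t=35: ready={A} → run A
t=36: ready={A} → run A
t=37: ready={A} → run A
t=38: (idle)
t=39: (idle)
t=40: (idle)
t=41: (idle)

completion order = F, H, D, B, E, A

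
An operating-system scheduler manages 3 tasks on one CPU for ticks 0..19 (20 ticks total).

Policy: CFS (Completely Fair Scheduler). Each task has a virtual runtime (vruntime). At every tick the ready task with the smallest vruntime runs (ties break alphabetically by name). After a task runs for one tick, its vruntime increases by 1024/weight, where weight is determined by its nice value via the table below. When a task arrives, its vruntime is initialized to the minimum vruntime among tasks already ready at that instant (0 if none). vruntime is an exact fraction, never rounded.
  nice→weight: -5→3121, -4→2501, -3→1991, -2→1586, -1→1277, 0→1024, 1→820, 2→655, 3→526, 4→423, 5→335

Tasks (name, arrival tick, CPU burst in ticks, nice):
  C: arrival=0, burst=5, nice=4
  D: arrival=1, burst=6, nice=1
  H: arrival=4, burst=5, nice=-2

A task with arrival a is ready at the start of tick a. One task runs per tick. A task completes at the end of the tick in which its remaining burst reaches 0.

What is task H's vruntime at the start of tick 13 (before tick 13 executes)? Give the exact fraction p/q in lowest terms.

t=0: vr[C=0] → run C
t=1: vr[C=1024/423 D=1024/423] → run C
t=2: vr[C=2048/423 D=1024/423] → run D
t=3: vr[C=2048/423 D=318208/86715] → run D
t=4: vr[C=2048/423 D=426496/86715 H=2048/423] → run C
t=5: vr[C=1024/141 D=426496/86715 H=2048/423] → run H
t=6: vr[C=1024/141 D=426496/86715 H=1840640/335439] → run D
t=7: vr[C=1024/141 D=534784/86715 H=1840640/335439] → run H
t=8: vr[C=1024/141 D=534784/86715 H=2057216/335439] → run H
t=9: vr[C=1024/141 D=534784/86715 H=2273792/335439] → run D
t=10: vr[C=1024/141 D=643072/86715 H=2273792/335439] → run H
t=11: vr[C=1024/141 D=643072/86715 H=2490368/335439] → run C
t=12: vr[C=4096/423 D=643072/86715 H=2490368/335439] → run D
t=13: vr[C=4096/423 D=150272/17343 H=2490368/335439] → run H
t=14: vr[C=4096/423 D=150272/17343] → run D
t=15: vr[C=4096/423] → run C
t=16: (idle)
t=17: (idle)
t=18: (idle)
t=19: (idle)

vruntime(H, start of tick 13) = 2490368/335439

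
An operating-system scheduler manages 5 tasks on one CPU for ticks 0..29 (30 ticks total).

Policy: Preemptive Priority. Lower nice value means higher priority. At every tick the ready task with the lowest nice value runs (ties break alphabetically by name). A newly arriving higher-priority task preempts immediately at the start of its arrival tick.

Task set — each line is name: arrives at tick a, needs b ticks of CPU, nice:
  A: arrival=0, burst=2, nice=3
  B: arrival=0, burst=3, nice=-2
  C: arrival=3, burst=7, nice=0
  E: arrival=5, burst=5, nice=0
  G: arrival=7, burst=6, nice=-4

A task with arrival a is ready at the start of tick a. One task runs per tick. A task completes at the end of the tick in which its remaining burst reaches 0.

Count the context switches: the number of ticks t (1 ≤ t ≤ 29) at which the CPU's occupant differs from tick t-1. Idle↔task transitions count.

context switches = 6

t=0: ready={A,B} → run B
t=1: ready={A,B} → run B
t=2: ready={A,B} → run B
t=3: ready={A,C} → run C
t=4: ready={A,C} → run C
t=5: ready={A,C,E} → run C
t=6: ready={A,C,E} → run C
t=7: ready={A,C,E,G} → run G
t=8: ready={A,C,E,G} → run G
t=9: ready={A,C,E,G} → run G
t=10: ready={A,C,E,G} → run G
t=11: ready={A,C,E,G} → run G
t=12: ready={A,C,E,G} → run G
t=13: ready={A,C,E} → run C
t=14: ready={A,C,E} → run C
t=15: ready={A,C,E} → run C
t=16: ready={A,E} → run E
t=17: ready={A,E} → run E
t=18: ready={A,E} → run E
t=19: ready={A,E} → run E
t=20: ready={A,E} → run E
t=21: ready={A} → run A
t=22: ready={A} → run A
t=23: (idle)
t=24: (idle)
t=25: (idle)
t=26: (idle)
t=27: (idle)
t=28: (idle)
t=29: (idle)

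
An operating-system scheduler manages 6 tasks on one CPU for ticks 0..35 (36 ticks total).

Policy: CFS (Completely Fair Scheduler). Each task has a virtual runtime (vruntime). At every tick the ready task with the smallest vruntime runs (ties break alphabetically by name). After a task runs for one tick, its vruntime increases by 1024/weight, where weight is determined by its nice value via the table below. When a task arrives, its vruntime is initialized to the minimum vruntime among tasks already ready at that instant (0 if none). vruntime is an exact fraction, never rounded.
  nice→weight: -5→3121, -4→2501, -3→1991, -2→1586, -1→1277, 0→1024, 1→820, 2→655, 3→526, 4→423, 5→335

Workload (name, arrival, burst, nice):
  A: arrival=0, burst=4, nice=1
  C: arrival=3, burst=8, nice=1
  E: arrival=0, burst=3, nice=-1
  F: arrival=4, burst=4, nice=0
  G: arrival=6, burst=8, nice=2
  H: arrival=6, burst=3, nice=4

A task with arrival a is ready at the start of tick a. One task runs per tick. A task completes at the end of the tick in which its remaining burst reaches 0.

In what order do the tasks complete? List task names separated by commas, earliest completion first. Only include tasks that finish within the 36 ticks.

completion order = E, A, F, H, C, G

t=0: vr[A=0 E=0] → run A
t=1: vr[A=256/205 E=0] → run E
t=2: vr[A=256/205 E=1024/1277] → run E
t=3: vr[A=256/205 C=256/205 E=2048/1277] → run A
t=4: vr[A=512/205 C=256/205 E=2048/1277 F=256/205] → run C
t=5: vr[A=512/205 C=512/205 E=2048/1277 F=256/205] → run F
t=6: vr[A=512/205 C=512/205 E=2048/1277 F=461/205 G=2048/1277 H=2048/1277] → run E
t=7: vr[A=512/205 C=512/205 F=461/205 G=2048/1277 H=2048/1277] → run G
t=8: vr[A=512/205 C=512/205 F=461/205 G=2649088/836435 H=2048/1277] → run H
t=9: vr[A=512/205 C=512/205 F=461/205 G=2649088/836435 H=2173952/540171] → run F
t=10: vr[A=512/205 C=512/205 F=666/205 G=2649088/836435 H=2173952/540171] → run A
t=11: vr[A=768/205 C=512/205 F=666/205 G=2649088/836435 H=2173952/540171] → run C
t=12: vr[A=768/205 C=768/205 F=666/205 G=2649088/836435 H=2173952/540171] → run G
t=13: vr[A=768/205 C=768/205 F=666/205 G=3956736/836435 H=2173952/540171] → run F
t=14: vr[A=768/205 C=768/205 F=871/205 G=3956736/836435 H=2173952/540171] → run A
t=15: vr[C=768/205 F=871/205 G=3956736/836435 H=2173952/540171] → run C
t=16: vr[C=1024/205 F=871/205 G=3956736/836435 H=2173952/540171] → run H
t=17: vr[C=1024/205 F=871/205 G=3956736/836435 H=3481600/540171] → run F
t=18: vr[C=1024/205 G=3956736/836435 H=3481600/540171] → run G
t=19: vr[C=1024/205 G=5264384/836435 H=3481600/540171] → run C
t=20: vr[C=256/41 G=5264384/836435 H=3481600/540171] → run C
t=21: vr[C=1536/205 G=5264384/836435 H=3481600/540171] → run G
t=22: vr[C=1536/205 G=6572032/836435 H=3481600/540171] → run H
t=23: vr[C=1536/205 G=6572032/836435] → run C
t=24: vr[C=1792/205 G=6572032/836435] → run G
t=25: vr[C=1792/205 G=1575936/167287] → run C
t=26: vr[C=2048/205 G=1575936/167287] → run G
t=27: vr[C=2048/205 G=9187328/836435] → run C
t=28: vr[G=9187328/836435] → run G
t=29: vr[G=10494976/836435] → run G
t=30: (idle)
t=31: (idle)
t=32: (idle)
t=33: (idle)
t=34: (idle)
t=35: (idle)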